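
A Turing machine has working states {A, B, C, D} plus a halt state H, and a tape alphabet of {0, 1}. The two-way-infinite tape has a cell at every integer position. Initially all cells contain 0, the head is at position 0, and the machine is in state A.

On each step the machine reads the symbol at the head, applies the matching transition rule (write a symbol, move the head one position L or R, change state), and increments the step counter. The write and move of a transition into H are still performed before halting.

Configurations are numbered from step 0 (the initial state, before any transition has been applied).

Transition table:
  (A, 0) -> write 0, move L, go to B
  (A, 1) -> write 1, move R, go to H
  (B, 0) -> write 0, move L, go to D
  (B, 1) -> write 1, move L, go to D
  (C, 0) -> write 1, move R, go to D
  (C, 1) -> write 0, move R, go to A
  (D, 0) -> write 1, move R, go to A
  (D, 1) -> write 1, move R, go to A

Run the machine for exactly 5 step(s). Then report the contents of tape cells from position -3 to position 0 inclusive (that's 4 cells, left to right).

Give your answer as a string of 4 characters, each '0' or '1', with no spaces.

Step 1: in state A at pos 0, read 0 -> (A,0)->write 0,move L,goto B. Now: state=B, head=-1, tape[-2..1]=0000 (head:  ^)
Step 2: in state B at pos -1, read 0 -> (B,0)->write 0,move L,goto D. Now: state=D, head=-2, tape[-3..1]=00000 (head:  ^)
Step 3: in state D at pos -2, read 0 -> (D,0)->write 1,move R,goto A. Now: state=A, head=-1, tape[-3..1]=01000 (head:   ^)
Step 4: in state A at pos -1, read 0 -> (A,0)->write 0,move L,goto B. Now: state=B, head=-2, tape[-3..1]=01000 (head:  ^)
Step 5: in state B at pos -2, read 1 -> (B,1)->write 1,move L,goto D. Now: state=D, head=-3, tape[-4..1]=001000 (head:  ^)

Answer: 0100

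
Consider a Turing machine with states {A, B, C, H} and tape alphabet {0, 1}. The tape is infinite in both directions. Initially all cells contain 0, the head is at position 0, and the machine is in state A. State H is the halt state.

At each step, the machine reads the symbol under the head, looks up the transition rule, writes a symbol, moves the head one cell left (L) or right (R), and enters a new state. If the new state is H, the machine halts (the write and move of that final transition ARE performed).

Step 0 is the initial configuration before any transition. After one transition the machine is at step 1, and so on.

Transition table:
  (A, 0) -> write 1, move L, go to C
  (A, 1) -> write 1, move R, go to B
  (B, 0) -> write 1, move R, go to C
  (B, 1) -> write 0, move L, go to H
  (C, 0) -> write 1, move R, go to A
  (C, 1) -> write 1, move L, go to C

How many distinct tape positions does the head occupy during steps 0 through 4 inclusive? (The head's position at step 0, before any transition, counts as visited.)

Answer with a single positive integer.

Answer: 4

Derivation:
Step 1: in state A at pos 0, read 0 -> (A,0)->write 1,move L,goto C. Now: state=C, head=-1, tape[-2..1]=0010 (head:  ^)
Step 2: in state C at pos -1, read 0 -> (C,0)->write 1,move R,goto A. Now: state=A, head=0, tape[-2..1]=0110 (head:   ^)
Step 3: in state A at pos 0, read 1 -> (A,1)->write 1,move R,goto B. Now: state=B, head=1, tape[-2..2]=01100 (head:    ^)
Step 4: in state B at pos 1, read 0 -> (B,0)->write 1,move R,goto C. Now: state=C, head=2, tape[-2..3]=011100 (head:     ^)
Head positions at steps 0..4: starting at 0, distinct positions visited = {-1, 0, 1, 2} -> 4 position(s)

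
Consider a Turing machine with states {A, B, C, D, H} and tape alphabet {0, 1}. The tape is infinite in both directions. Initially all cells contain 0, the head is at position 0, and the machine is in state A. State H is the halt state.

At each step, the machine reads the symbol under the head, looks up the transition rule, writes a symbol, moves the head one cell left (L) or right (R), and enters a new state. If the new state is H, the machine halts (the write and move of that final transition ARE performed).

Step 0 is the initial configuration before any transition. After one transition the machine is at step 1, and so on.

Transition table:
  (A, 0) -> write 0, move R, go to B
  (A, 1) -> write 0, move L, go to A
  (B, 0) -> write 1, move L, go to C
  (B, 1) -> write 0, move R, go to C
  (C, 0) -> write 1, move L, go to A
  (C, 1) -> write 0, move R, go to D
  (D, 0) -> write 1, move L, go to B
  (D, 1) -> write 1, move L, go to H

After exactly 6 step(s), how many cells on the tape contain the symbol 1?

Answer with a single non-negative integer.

Step 1: in state A at pos 0, read 0 -> (A,0)->write 0,move R,goto B. Now: state=B, head=1, tape[-1..2]=0000 (head:   ^)
Step 2: in state B at pos 1, read 0 -> (B,0)->write 1,move L,goto C. Now: state=C, head=0, tape[-1..2]=0010 (head:  ^)
Step 3: in state C at pos 0, read 0 -> (C,0)->write 1,move L,goto A. Now: state=A, head=-1, tape[-2..2]=00110 (head:  ^)
Step 4: in state A at pos -1, read 0 -> (A,0)->write 0,move R,goto B. Now: state=B, head=0, tape[-2..2]=00110 (head:   ^)
Step 5: in state B at pos 0, read 1 -> (B,1)->write 0,move R,goto C. Now: state=C, head=1, tape[-2..2]=00010 (head:    ^)
Step 6: in state C at pos 1, read 1 -> (C,1)->write 0,move R,goto D. Now: state=D, head=2, tape[-2..3]=000000 (head:     ^)
No cell contains 1 after step 6 -> 0 cell(s)

Answer: 0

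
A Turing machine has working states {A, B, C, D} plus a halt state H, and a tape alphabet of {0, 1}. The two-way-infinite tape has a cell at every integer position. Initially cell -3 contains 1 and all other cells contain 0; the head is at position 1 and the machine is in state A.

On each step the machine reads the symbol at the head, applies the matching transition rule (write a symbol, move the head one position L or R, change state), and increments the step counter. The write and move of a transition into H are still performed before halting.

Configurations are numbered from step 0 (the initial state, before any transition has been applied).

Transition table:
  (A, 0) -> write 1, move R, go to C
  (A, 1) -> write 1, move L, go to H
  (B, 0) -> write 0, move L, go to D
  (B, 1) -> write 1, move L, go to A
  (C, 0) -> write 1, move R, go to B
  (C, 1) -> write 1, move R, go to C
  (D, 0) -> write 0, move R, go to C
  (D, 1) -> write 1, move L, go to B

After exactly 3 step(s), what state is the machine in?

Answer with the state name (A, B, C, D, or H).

Answer: D

Derivation:
Step 1: in state A at pos 1, read 0 -> (A,0)->write 1,move R,goto C. Now: state=C, head=2, tape[-4..3]=01000100 (head:       ^)
Step 2: in state C at pos 2, read 0 -> (C,0)->write 1,move R,goto B. Now: state=B, head=3, tape[-4..4]=010001100 (head:        ^)
Step 3: in state B at pos 3, read 0 -> (B,0)->write 0,move L,goto D. Now: state=D, head=2, tape[-4..4]=010001100 (head:       ^)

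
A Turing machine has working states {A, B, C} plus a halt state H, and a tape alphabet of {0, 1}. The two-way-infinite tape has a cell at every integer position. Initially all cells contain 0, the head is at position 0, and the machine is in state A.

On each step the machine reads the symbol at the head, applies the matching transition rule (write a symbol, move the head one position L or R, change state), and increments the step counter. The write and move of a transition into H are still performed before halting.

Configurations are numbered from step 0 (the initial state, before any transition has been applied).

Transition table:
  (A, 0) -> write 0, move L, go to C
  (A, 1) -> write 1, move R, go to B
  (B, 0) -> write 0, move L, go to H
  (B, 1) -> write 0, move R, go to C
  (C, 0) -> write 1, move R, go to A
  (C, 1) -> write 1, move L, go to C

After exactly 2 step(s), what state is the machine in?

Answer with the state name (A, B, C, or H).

Step 1: in state A at pos 0, read 0 -> (A,0)->write 0,move L,goto C. Now: state=C, head=-1, tape[-2..1]=0000 (head:  ^)
Step 2: in state C at pos -1, read 0 -> (C,0)->write 1,move R,goto A. Now: state=A, head=0, tape[-2..1]=0100 (head:   ^)

Answer: A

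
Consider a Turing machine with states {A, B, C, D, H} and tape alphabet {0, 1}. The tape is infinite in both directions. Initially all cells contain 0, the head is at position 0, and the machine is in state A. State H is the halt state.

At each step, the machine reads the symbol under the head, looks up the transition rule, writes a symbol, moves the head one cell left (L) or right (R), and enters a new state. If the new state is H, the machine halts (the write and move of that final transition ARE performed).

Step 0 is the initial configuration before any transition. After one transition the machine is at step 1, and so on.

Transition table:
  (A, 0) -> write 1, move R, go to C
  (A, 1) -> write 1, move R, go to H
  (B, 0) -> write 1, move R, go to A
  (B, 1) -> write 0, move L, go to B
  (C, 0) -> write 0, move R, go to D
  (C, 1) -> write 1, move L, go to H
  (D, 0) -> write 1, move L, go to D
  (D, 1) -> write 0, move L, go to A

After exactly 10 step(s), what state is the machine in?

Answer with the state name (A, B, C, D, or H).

Answer: D

Derivation:
Step 1: in state A at pos 0, read 0 -> (A,0)->write 1,move R,goto C. Now: state=C, head=1, tape[-1..2]=0100 (head:   ^)
Step 2: in state C at pos 1, read 0 -> (C,0)->write 0,move R,goto D. Now: state=D, head=2, tape[-1..3]=01000 (head:    ^)
Step 3: in state D at pos 2, read 0 -> (D,0)->write 1,move L,goto D. Now: state=D, head=1, tape[-1..3]=01010 (head:   ^)
Step 4: in state D at pos 1, read 0 -> (D,0)->write 1,move L,goto D. Now: state=D, head=0, tape[-1..3]=01110 (head:  ^)
Step 5: in state D at pos 0, read 1 -> (D,1)->write 0,move L,goto A. Now: state=A, head=-1, tape[-2..3]=000110 (head:  ^)
Step 6: in state A at pos -1, read 0 -> (A,0)->write 1,move R,goto C. Now: state=C, head=0, tape[-2..3]=010110 (head:   ^)
Step 7: in state C at pos 0, read 0 -> (C,0)->write 0,move R,goto D. Now: state=D, head=1, tape[-2..3]=010110 (head:    ^)
Step 8: in state D at pos 1, read 1 -> (D,1)->write 0,move L,goto A. Now: state=A, head=0, tape[-2..3]=010010 (head:   ^)
Step 9: in state A at pos 0, read 0 -> (A,0)->write 1,move R,goto C. Now: state=C, head=1, tape[-2..3]=011010 (head:    ^)
Step 10: in state C at pos 1, read 0 -> (C,0)->write 0,move R,goto D. Now: state=D, head=2, tape[-2..3]=011010 (head:     ^)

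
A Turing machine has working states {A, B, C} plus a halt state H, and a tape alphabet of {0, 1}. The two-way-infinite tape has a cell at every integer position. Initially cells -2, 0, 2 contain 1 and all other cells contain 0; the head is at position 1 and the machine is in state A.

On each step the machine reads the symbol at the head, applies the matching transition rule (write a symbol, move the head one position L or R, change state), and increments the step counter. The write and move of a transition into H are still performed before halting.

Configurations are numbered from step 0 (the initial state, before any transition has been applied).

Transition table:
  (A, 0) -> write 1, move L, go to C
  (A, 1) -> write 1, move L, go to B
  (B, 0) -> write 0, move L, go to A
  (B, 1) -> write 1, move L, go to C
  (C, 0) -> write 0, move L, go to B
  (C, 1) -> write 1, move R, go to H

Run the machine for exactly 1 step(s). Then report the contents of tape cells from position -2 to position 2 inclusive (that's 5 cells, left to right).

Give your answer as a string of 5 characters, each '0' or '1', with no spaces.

Answer: 10111

Derivation:
Step 1: in state A at pos 1, read 0 -> (A,0)->write 1,move L,goto C. Now: state=C, head=0, tape[-3..3]=0101110 (head:    ^)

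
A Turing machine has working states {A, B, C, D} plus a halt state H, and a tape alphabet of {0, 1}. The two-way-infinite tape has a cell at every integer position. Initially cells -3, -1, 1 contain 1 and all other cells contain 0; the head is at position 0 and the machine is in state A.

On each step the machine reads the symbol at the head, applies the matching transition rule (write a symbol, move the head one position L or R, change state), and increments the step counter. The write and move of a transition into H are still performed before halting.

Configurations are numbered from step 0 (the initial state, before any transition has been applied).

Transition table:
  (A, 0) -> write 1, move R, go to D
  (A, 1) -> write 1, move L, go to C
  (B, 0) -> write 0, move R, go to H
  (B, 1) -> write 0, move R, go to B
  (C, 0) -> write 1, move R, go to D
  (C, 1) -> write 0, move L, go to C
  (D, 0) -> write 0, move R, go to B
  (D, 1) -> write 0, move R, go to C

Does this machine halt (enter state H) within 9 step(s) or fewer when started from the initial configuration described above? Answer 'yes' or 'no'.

Step 1: in state A at pos 0, read 0 -> (A,0)->write 1,move R,goto D. Now: state=D, head=1, tape[-4..2]=0101110 (head:      ^)
Step 2: in state D at pos 1, read 1 -> (D,1)->write 0,move R,goto C. Now: state=C, head=2, tape[-4..3]=01011000 (head:       ^)
Step 3: in state C at pos 2, read 0 -> (C,0)->write 1,move R,goto D. Now: state=D, head=3, tape[-4..4]=010110100 (head:        ^)
Step 4: in state D at pos 3, read 0 -> (D,0)->write 0,move R,goto B. Now: state=B, head=4, tape[-4..5]=0101101000 (head:         ^)
Step 5: in state B at pos 4, read 0 -> (B,0)->write 0,move R,goto H. Now: state=H, head=5, tape[-4..6]=01011010000 (head:          ^)
State H reached at step 5; 5 <= 9 -> yes

Answer: yes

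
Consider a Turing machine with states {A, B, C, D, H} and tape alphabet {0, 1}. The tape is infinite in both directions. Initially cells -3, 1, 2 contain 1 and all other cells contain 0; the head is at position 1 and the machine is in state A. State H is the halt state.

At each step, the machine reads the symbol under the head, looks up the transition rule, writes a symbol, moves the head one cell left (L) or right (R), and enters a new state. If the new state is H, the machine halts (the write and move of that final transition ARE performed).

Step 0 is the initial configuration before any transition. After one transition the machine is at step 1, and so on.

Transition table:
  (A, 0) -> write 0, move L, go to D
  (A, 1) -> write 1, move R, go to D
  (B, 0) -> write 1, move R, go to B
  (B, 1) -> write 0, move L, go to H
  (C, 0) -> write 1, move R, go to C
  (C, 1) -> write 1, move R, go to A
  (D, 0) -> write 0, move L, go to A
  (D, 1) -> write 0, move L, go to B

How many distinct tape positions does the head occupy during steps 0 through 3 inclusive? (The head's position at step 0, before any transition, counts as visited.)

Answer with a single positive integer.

Answer: 3

Derivation:
Step 1: in state A at pos 1, read 1 -> (A,1)->write 1,move R,goto D. Now: state=D, head=2, tape[-4..3]=01000110 (head:       ^)
Step 2: in state D at pos 2, read 1 -> (D,1)->write 0,move L,goto B. Now: state=B, head=1, tape[-4..3]=01000100 (head:      ^)
Step 3: in state B at pos 1, read 1 -> (B,1)->write 0,move L,goto H. Now: state=H, head=0, tape[-4..3]=01000000 (head:     ^)
Head positions at steps 0..3: starting at 1, distinct positions visited = {0, 1, 2} -> 3 position(s)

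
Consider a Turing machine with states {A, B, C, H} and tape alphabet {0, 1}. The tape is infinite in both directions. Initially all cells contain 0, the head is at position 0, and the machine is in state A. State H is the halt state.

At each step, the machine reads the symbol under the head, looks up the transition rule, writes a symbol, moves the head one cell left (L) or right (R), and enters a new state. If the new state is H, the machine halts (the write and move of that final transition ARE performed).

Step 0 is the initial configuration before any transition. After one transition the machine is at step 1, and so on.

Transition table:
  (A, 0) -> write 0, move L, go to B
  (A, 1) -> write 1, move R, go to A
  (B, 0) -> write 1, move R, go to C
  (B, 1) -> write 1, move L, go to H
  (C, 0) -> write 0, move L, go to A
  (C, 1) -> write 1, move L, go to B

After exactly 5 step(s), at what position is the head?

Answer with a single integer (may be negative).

Answer: -1

Derivation:
Step 1: in state A at pos 0, read 0 -> (A,0)->write 0,move L,goto B. Now: state=B, head=-1, tape[-2..1]=0000 (head:  ^)
Step 2: in state B at pos -1, read 0 -> (B,0)->write 1,move R,goto C. Now: state=C, head=0, tape[-2..1]=0100 (head:   ^)
Step 3: in state C at pos 0, read 0 -> (C,0)->write 0,move L,goto A. Now: state=A, head=-1, tape[-2..1]=0100 (head:  ^)
Step 4: in state A at pos -1, read 1 -> (A,1)->write 1,move R,goto A. Now: state=A, head=0, tape[-2..1]=0100 (head:   ^)
Step 5: in state A at pos 0, read 0 -> (A,0)->write 0,move L,goto B. Now: state=B, head=-1, tape[-2..1]=0100 (head:  ^)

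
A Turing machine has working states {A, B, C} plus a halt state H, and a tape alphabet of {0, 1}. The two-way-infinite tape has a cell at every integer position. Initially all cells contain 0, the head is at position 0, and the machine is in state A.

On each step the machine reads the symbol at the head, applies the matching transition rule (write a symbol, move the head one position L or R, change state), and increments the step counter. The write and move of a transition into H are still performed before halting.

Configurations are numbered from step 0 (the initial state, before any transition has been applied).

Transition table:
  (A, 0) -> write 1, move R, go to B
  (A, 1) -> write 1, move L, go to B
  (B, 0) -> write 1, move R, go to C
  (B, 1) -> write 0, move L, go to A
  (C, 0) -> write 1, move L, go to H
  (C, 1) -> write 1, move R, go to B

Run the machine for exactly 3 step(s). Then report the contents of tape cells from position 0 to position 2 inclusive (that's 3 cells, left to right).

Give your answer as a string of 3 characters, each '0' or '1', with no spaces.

Answer: 111

Derivation:
Step 1: in state A at pos 0, read 0 -> (A,0)->write 1,move R,goto B. Now: state=B, head=1, tape[-1..2]=0100 (head:   ^)
Step 2: in state B at pos 1, read 0 -> (B,0)->write 1,move R,goto C. Now: state=C, head=2, tape[-1..3]=01100 (head:    ^)
Step 3: in state C at pos 2, read 0 -> (C,0)->write 1,move L,goto H. Now: state=H, head=1, tape[-1..3]=01110 (head:   ^)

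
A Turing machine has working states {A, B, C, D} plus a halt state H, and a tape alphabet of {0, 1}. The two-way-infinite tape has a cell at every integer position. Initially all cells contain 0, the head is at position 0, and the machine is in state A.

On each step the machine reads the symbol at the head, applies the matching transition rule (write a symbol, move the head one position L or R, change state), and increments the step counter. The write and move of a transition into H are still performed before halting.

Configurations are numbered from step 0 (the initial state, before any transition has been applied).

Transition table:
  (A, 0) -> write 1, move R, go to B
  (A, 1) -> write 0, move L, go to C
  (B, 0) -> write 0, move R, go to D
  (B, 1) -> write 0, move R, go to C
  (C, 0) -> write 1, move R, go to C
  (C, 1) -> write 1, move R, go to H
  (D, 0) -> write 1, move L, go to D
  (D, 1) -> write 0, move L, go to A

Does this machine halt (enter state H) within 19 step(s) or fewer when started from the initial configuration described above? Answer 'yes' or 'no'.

Answer: yes

Derivation:
Step 1: in state A at pos 0, read 0 -> (A,0)->write 1,move R,goto B. Now: state=B, head=1, tape[-1..2]=0100 (head:   ^)
Step 2: in state B at pos 1, read 0 -> (B,0)->write 0,move R,goto D. Now: state=D, head=2, tape[-1..3]=01000 (head:    ^)
Step 3: in state D at pos 2, read 0 -> (D,0)->write 1,move L,goto D. Now: state=D, head=1, tape[-1..3]=01010 (head:   ^)
Step 4: in state D at pos 1, read 0 -> (D,0)->write 1,move L,goto D. Now: state=D, head=0, tape[-1..3]=01110 (head:  ^)
Step 5: in state D at pos 0, read 1 -> (D,1)->write 0,move L,goto A. Now: state=A, head=-1, tape[-2..3]=000110 (head:  ^)
Step 6: in state A at pos -1, read 0 -> (A,0)->write 1,move R,goto B. Now: state=B, head=0, tape[-2..3]=010110 (head:   ^)
Step 7: in state B at pos 0, read 0 -> (B,0)->write 0,move R,goto D. Now: state=D, head=1, tape[-2..3]=010110 (head:    ^)
Step 8: in state D at pos 1, read 1 -> (D,1)->write 0,move L,goto A. Now: state=A, head=0, tape[-2..3]=010010 (head:   ^)
Step 9: in state A at pos 0, read 0 -> (A,0)->write 1,move R,goto B. Now: state=B, head=1, tape[-2..3]=011010 (head:    ^)
Step 10: in state B at pos 1, read 0 -> (B,0)->write 0,move R,goto D. Now: state=D, head=2, tape[-2..3]=011010 (head:     ^)
Step 11: in state D at pos 2, read 1 -> (D,1)->write 0,move L,goto A. Now: state=A, head=1, tape[-2..3]=011000 (head:    ^)
Step 12: in state A at pos 1, read 0 -> (A,0)->write 1,move R,goto B. Now: state=B, head=2, tape[-2..3]=011100 (head:     ^)
Step 13: in state B at pos 2, read 0 -> (B,0)->write 0,move R,goto D. Now: state=D, head=3, tape[-2..4]=0111000 (head:      ^)
Step 14: in state D at pos 3, read 0 -> (D,0)->write 1,move L,goto D. Now: state=D, head=2, tape[-2..4]=0111010 (head:     ^)
Step 15: in state D at pos 2, read 0 -> (D,0)->write 1,move L,goto D. Now: state=D, head=1, tape[-2..4]=0111110 (head:    ^)
Step 16: in state D at pos 1, read 1 -> (D,1)->write 0,move L,goto A. Now: state=A, head=0, tape[-2..4]=0110110 (head:   ^)
Step 17: in state A at pos 0, read 1 -> (A,1)->write 0,move L,goto C. Now: state=C, head=-1, tape[-2..4]=0100110 (head:  ^)
Step 18: in state C at pos -1, read 1 -> (C,1)->write 1,move R,goto H. Now: state=H, head=0, tape[-2..4]=0100110 (head:   ^)
State H reached at step 18; 18 <= 19 -> yes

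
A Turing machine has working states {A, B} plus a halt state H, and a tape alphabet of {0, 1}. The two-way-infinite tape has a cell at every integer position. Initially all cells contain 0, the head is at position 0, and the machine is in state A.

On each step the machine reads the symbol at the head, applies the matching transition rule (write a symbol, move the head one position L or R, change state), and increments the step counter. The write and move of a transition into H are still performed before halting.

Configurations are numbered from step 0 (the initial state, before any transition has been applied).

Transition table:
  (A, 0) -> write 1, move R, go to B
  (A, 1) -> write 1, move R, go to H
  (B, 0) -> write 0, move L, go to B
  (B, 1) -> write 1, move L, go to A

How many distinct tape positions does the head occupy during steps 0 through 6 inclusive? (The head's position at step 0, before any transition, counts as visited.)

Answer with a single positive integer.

Step 1: in state A at pos 0, read 0 -> (A,0)->write 1,move R,goto B. Now: state=B, head=1, tape[-1..2]=0100 (head:   ^)
Step 2: in state B at pos 1, read 0 -> (B,0)->write 0,move L,goto B. Now: state=B, head=0, tape[-1..2]=0100 (head:  ^)
Step 3: in state B at pos 0, read 1 -> (B,1)->write 1,move L,goto A. Now: state=A, head=-1, tape[-2..2]=00100 (head:  ^)
Step 4: in state A at pos -1, read 0 -> (A,0)->write 1,move R,goto B. Now: state=B, head=0, tape[-2..2]=01100 (head:   ^)
Step 5: in state B at pos 0, read 1 -> (B,1)->write 1,move L,goto A. Now: state=A, head=-1, tape[-2..2]=01100 (head:  ^)
Step 6: in state A at pos -1, read 1 -> (A,1)->write 1,move R,goto H. Now: state=H, head=0, tape[-2..2]=01100 (head:   ^)
Head positions at steps 0..6: starting at 0, distinct positions visited = {-1, 0, 1} -> 3 position(s)

Answer: 3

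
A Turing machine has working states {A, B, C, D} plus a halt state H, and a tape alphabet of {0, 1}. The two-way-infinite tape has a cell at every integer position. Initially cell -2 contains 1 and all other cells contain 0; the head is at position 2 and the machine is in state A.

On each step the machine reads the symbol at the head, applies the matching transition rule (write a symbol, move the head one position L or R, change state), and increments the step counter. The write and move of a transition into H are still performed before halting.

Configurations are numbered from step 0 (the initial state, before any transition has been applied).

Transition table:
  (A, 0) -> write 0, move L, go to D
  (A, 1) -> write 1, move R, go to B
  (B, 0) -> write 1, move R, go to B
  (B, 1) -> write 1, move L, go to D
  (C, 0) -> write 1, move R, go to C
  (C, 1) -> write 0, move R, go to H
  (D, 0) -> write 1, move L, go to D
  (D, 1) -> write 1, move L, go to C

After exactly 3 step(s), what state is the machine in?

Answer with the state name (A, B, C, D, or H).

Step 1: in state A at pos 2, read 0 -> (A,0)->write 0,move L,goto D. Now: state=D, head=1, tape[-3..3]=0100000 (head:     ^)
Step 2: in state D at pos 1, read 0 -> (D,0)->write 1,move L,goto D. Now: state=D, head=0, tape[-3..3]=0100100 (head:    ^)
Step 3: in state D at pos 0, read 0 -> (D,0)->write 1,move L,goto D. Now: state=D, head=-1, tape[-3..3]=0101100 (head:   ^)

Answer: D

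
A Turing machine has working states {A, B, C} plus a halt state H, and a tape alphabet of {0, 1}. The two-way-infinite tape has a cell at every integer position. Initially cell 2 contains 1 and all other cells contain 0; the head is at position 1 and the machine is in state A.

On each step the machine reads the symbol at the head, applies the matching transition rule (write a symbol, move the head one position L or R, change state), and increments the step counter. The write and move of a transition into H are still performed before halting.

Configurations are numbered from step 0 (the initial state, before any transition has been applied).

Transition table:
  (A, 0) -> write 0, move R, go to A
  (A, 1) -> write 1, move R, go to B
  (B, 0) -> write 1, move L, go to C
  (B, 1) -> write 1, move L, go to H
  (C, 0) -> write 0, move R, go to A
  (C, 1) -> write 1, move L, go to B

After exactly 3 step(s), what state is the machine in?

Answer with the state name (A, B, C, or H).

Answer: C

Derivation:
Step 1: in state A at pos 1, read 0 -> (A,0)->write 0,move R,goto A. Now: state=A, head=2, tape[0..3]=0010 (head:   ^)
Step 2: in state A at pos 2, read 1 -> (A,1)->write 1,move R,goto B. Now: state=B, head=3, tape[0..4]=00100 (head:    ^)
Step 3: in state B at pos 3, read 0 -> (B,0)->write 1,move L,goto C. Now: state=C, head=2, tape[0..4]=00110 (head:   ^)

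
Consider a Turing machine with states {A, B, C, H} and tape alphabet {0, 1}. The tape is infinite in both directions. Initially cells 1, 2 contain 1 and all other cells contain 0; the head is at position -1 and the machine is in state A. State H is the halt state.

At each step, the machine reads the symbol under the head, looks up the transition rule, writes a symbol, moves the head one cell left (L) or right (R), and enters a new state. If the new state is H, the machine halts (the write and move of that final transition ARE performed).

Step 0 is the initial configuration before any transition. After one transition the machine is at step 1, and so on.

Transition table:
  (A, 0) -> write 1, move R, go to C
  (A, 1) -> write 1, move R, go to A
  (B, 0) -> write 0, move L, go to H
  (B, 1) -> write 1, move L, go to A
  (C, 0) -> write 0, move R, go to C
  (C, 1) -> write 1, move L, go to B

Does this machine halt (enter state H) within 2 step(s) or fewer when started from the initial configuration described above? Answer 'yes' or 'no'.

Answer: no

Derivation:
Step 1: in state A at pos -1, read 0 -> (A,0)->write 1,move R,goto C. Now: state=C, head=0, tape[-2..3]=010110 (head:   ^)
Step 2: in state C at pos 0, read 0 -> (C,0)->write 0,move R,goto C. Now: state=C, head=1, tape[-2..3]=010110 (head:    ^)
After 2 step(s): state = C (not H) -> not halted within 2 -> no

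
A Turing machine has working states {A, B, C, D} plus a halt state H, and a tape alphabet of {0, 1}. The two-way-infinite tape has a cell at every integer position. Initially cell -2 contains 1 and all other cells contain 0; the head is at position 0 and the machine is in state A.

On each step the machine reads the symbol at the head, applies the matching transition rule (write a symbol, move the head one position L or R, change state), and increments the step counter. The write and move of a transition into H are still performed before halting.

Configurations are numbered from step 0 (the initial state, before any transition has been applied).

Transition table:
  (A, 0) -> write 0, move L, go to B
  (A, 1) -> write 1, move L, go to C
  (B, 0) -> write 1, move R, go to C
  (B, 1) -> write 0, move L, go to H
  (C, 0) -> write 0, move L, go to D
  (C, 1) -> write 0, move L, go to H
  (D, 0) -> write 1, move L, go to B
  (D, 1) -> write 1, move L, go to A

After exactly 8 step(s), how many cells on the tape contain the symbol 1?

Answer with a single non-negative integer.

Answer: 4

Derivation:
Step 1: in state A at pos 0, read 0 -> (A,0)->write 0,move L,goto B. Now: state=B, head=-1, tape[-3..1]=01000 (head:   ^)
Step 2: in state B at pos -1, read 0 -> (B,0)->write 1,move R,goto C. Now: state=C, head=0, tape[-3..1]=01100 (head:    ^)
Step 3: in state C at pos 0, read 0 -> (C,0)->write 0,move L,goto D. Now: state=D, head=-1, tape[-3..1]=01100 (head:   ^)
Step 4: in state D at pos -1, read 1 -> (D,1)->write 1,move L,goto A. Now: state=A, head=-2, tape[-3..1]=01100 (head:  ^)
Step 5: in state A at pos -2, read 1 -> (A,1)->write 1,move L,goto C. Now: state=C, head=-3, tape[-4..1]=001100 (head:  ^)
Step 6: in state C at pos -3, read 0 -> (C,0)->write 0,move L,goto D. Now: state=D, head=-4, tape[-5..1]=0001100 (head:  ^)
Step 7: in state D at pos -4, read 0 -> (D,0)->write 1,move L,goto B. Now: state=B, head=-5, tape[-6..1]=00101100 (head:  ^)
Step 8: in state B at pos -5, read 0 -> (B,0)->write 1,move R,goto C. Now: state=C, head=-4, tape[-6..1]=01101100 (head:   ^)
Cells containing 1 after step 8: {-5, -4, -2, -1} -> 4 cell(s)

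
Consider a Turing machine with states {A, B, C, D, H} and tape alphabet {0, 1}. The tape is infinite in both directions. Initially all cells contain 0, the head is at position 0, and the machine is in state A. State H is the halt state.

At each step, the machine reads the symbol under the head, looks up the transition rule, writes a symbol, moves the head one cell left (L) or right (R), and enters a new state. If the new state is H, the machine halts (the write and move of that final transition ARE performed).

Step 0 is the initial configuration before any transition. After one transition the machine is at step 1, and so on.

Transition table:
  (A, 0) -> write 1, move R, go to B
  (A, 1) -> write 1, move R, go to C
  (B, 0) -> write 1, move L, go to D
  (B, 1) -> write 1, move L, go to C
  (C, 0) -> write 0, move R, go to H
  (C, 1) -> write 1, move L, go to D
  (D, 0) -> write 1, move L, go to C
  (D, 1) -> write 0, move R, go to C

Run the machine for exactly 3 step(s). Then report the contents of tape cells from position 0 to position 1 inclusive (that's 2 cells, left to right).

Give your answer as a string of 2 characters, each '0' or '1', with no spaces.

Answer: 01

Derivation:
Step 1: in state A at pos 0, read 0 -> (A,0)->write 1,move R,goto B. Now: state=B, head=1, tape[-1..2]=0100 (head:   ^)
Step 2: in state B at pos 1, read 0 -> (B,0)->write 1,move L,goto D. Now: state=D, head=0, tape[-1..2]=0110 (head:  ^)
Step 3: in state D at pos 0, read 1 -> (D,1)->write 0,move R,goto C. Now: state=C, head=1, tape[-1..2]=0010 (head:   ^)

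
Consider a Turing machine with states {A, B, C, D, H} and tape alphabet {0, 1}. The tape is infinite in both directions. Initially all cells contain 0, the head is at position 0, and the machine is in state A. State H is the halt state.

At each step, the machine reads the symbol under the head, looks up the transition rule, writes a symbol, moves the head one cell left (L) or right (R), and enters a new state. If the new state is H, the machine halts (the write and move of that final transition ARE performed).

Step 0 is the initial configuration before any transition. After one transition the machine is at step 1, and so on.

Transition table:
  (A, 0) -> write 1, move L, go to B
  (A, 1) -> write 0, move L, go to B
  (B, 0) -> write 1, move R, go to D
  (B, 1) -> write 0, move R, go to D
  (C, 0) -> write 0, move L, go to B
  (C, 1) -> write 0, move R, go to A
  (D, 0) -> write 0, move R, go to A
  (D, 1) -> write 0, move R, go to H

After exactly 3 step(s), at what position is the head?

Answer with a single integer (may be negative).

Step 1: in state A at pos 0, read 0 -> (A,0)->write 1,move L,goto B. Now: state=B, head=-1, tape[-2..1]=0010 (head:  ^)
Step 2: in state B at pos -1, read 0 -> (B,0)->write 1,move R,goto D. Now: state=D, head=0, tape[-2..1]=0110 (head:   ^)
Step 3: in state D at pos 0, read 1 -> (D,1)->write 0,move R,goto H. Now: state=H, head=1, tape[-2..2]=01000 (head:    ^)

Answer: 1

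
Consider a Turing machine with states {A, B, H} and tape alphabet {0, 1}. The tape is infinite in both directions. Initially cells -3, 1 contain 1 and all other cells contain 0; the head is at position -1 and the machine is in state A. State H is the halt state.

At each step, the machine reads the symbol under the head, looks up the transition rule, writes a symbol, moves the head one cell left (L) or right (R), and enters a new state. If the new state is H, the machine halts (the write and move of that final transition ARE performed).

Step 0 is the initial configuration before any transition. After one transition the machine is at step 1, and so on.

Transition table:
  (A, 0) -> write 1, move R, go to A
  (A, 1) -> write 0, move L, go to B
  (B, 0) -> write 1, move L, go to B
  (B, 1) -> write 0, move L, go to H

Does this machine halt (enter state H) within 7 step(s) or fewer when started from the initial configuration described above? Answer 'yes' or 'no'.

Step 1: in state A at pos -1, read 0 -> (A,0)->write 1,move R,goto A. Now: state=A, head=0, tape[-4..2]=0101010 (head:     ^)
Step 2: in state A at pos 0, read 0 -> (A,0)->write 1,move R,goto A. Now: state=A, head=1, tape[-4..2]=0101110 (head:      ^)
Step 3: in state A at pos 1, read 1 -> (A,1)->write 0,move L,goto B. Now: state=B, head=0, tape[-4..2]=0101100 (head:     ^)
Step 4: in state B at pos 0, read 1 -> (B,1)->write 0,move L,goto H. Now: state=H, head=-1, tape[-4..2]=0101000 (head:    ^)
State H reached at step 4; 4 <= 7 -> yes

Answer: yes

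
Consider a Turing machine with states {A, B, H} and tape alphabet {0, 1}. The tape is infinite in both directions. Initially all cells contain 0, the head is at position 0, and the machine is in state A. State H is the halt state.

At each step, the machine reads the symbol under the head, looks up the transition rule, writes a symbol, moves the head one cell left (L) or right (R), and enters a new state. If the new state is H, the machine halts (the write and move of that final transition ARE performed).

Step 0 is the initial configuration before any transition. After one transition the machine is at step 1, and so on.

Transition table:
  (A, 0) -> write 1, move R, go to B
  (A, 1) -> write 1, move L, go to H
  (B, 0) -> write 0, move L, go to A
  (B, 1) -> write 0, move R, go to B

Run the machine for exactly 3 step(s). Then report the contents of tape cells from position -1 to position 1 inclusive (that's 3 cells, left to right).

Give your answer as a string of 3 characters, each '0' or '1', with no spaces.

Answer: 010

Derivation:
Step 1: in state A at pos 0, read 0 -> (A,0)->write 1,move R,goto B. Now: state=B, head=1, tape[-1..2]=0100 (head:   ^)
Step 2: in state B at pos 1, read 0 -> (B,0)->write 0,move L,goto A. Now: state=A, head=0, tape[-1..2]=0100 (head:  ^)
Step 3: in state A at pos 0, read 1 -> (A,1)->write 1,move L,goto H. Now: state=H, head=-1, tape[-2..2]=00100 (head:  ^)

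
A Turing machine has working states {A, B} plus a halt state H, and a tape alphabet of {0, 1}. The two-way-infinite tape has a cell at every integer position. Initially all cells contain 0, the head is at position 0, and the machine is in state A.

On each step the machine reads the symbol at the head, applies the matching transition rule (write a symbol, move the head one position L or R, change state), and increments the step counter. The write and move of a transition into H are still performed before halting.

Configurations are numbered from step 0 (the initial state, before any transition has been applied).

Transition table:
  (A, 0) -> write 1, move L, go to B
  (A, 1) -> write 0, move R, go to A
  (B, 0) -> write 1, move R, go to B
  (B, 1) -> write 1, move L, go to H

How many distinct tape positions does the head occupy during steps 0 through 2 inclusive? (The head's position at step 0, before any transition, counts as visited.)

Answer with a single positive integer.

Answer: 2

Derivation:
Step 1: in state A at pos 0, read 0 -> (A,0)->write 1,move L,goto B. Now: state=B, head=-1, tape[-2..1]=0010 (head:  ^)
Step 2: in state B at pos -1, read 0 -> (B,0)->write 1,move R,goto B. Now: state=B, head=0, tape[-2..1]=0110 (head:   ^)
Head positions at steps 0..2: starting at 0, distinct positions visited = {-1, 0} -> 2 position(s)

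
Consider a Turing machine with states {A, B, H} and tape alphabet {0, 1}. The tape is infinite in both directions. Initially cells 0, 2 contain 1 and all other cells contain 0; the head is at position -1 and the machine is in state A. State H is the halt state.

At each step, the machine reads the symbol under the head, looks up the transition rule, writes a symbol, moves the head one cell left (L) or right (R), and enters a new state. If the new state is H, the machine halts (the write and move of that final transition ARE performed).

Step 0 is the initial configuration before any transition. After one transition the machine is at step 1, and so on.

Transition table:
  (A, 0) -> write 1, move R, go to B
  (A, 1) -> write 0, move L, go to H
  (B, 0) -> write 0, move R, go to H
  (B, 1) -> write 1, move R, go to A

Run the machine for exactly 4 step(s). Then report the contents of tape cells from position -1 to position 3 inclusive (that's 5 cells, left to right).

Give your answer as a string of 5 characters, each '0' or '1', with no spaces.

Step 1: in state A at pos -1, read 0 -> (A,0)->write 1,move R,goto B. Now: state=B, head=0, tape[-2..3]=011010 (head:   ^)
Step 2: in state B at pos 0, read 1 -> (B,1)->write 1,move R,goto A. Now: state=A, head=1, tape[-2..3]=011010 (head:    ^)
Step 3: in state A at pos 1, read 0 -> (A,0)->write 1,move R,goto B. Now: state=B, head=2, tape[-2..3]=011110 (head:     ^)
Step 4: in state B at pos 2, read 1 -> (B,1)->write 1,move R,goto A. Now: state=A, head=3, tape[-2..4]=0111100 (head:      ^)

Answer: 11110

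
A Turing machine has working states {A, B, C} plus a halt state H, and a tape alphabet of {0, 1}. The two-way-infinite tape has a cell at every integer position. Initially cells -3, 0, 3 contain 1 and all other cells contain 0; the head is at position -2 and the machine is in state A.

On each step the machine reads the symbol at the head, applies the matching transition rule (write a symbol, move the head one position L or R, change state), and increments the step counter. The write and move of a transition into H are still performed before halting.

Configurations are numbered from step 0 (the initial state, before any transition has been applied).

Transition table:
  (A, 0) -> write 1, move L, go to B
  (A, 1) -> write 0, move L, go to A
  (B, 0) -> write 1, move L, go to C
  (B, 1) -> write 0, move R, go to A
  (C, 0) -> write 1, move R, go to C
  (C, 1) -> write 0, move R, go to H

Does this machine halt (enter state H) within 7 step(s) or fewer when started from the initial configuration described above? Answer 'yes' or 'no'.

Step 1: in state A at pos -2, read 0 -> (A,0)->write 1,move L,goto B. Now: state=B, head=-3, tape[-4..4]=011010010 (head:  ^)
Step 2: in state B at pos -3, read 1 -> (B,1)->write 0,move R,goto A. Now: state=A, head=-2, tape[-4..4]=001010010 (head:   ^)
Step 3: in state A at pos -2, read 1 -> (A,1)->write 0,move L,goto A. Now: state=A, head=-3, tape[-4..4]=000010010 (head:  ^)
Step 4: in state A at pos -3, read 0 -> (A,0)->write 1,move L,goto B. Now: state=B, head=-4, tape[-5..4]=0010010010 (head:  ^)
Step 5: in state B at pos -4, read 0 -> (B,0)->write 1,move L,goto C. Now: state=C, head=-5, tape[-6..4]=00110010010 (head:  ^)
Step 6: in state C at pos -5, read 0 -> (C,0)->write 1,move R,goto C. Now: state=C, head=-4, tape[-6..4]=01110010010 (head:   ^)
Step 7: in state C at pos -4, read 1 -> (C,1)->write 0,move R,goto H. Now: state=H, head=-3, tape[-6..4]=01010010010 (head:    ^)
State H reached at step 7; 7 <= 7 -> yes

Answer: yes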